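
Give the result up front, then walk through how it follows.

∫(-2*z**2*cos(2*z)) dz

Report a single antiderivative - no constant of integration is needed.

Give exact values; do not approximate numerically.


The answer is -z**2*sin(2*z) - z*cos(2*z) + sin(2*z)/2.
Step 1. Integrate ∫(-2*z**2*cos(2*z)) dz by parts with u = z**2, dv = (-2*cos(2*z)) dz, so v = -sin(2*z): now -z**2*sin(2*z) + ∫(2*z*sin(2*z)) dz.
Step 2. Integrate ∫(2*z*sin(2*z)) dz by parts with u = z, dv = (2*sin(2*z)) dz, so v = -cos(2*z): now -z**2*sin(2*z) - z*cos(2*z) + ∫(cos(2*z)) dz.
Step 3. Evaluate the standard form: now -z**2*sin(2*z) - z*cos(2*z) + sin(2*z)/2.
Answer: -z**2*sin(2*z) - z*cos(2*z) + sin(2*z)/2.


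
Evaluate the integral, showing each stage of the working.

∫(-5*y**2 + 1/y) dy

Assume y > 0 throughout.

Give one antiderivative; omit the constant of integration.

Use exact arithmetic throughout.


Step 1. Rewrite: now ∫(1/y) dy + ∫(-5*y**2) dy.
Step 2. Evaluate the standard form [assuming y > 0]: now log(y) + ∫(-5*y**2) dy.
Step 3. Evaluate the standard form: now -5*y**3/3 + log(y).
Answer: -5*y**3/3 + log(y).


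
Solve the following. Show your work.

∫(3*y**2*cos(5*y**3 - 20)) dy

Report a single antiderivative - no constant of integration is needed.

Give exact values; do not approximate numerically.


Step 1. Substitute u = y**3 - 4, turning ∫(3*y**2*cos(5*y**3 - 20)) dy into ∫(cos(5*u)) du: now ∫(cos(5*u)) du.
Step 2. Evaluate the standard form: now sin(5*u)/5.
Step 3. Substitute back u = y**3 - 4: now sin(5*y**3 - 20)/5.
Answer: sin(5*y**3 - 20)/5.


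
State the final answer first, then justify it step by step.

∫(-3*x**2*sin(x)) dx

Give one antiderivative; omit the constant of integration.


The answer is 3*x**2*cos(x) - 6*x*sin(x) - 6*cos(x).
Step 1. Integrate ∫(-3*x**2*sin(x)) dx by parts with u = x**2, dv = (-3*sin(x)) dx, so v = 3*cos(x): now 3*x**2*cos(x) + ∫(-6*x*cos(x)) dx.
Step 2. Integrate ∫(-6*x*cos(x)) dx by parts with u = x, dv = (-6*cos(x)) dx, so v = -6*sin(x): now 3*x**2*cos(x) - 6*x*sin(x) + ∫(6*sin(x)) dx.
Step 3. Evaluate the standard form: now 3*x**2*cos(x) - 6*x*sin(x) - 6*cos(x).
Answer: 3*x**2*cos(x) - 6*x*sin(x) - 6*cos(x).


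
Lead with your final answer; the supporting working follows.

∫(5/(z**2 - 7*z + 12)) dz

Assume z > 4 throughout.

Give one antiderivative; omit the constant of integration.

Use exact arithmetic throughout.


The answer is 5*log(z - 4) - 5*log(z - 3).
Step 1. Decompose ∫(5/(z**2 - 7*z + 12)) dz by partial fractions, 5/(z**2 - 7*z + 12) = -5/(z - 3) + 5/(z - 4): now ∫(5/(z - 4)) dz + ∫(-5/(z - 3)) dz.
Step 2. Evaluate the standard form [assuming z > 3]: now -5*log(z - 3) + ∫(5/(z - 4)) dz.
Step 3. Evaluate the standard form [assuming z > 4]: now 5*log(z - 4) - 5*log(z - 3).
Answer: 5*log(z - 4) - 5*log(z - 3).


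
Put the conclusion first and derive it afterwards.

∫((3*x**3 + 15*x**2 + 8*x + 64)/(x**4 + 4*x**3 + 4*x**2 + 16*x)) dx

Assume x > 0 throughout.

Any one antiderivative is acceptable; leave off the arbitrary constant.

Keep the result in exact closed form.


The answer is 4*log(x) - log(x + 4) - atan(x/2)/2.
Step 1. Decompose ∫((3*x**3 + 15*x**2 + 8*x + 64)/(x**4 + 4*x**3 + 4*x**2 + 16*x)) dx by partial fractions, (3*x**3 + 15*x**2 + 8*x + 64)/(x**4 + 4*x**3 + 4*x**2 + 16*x) = -1/(x**2 + 4) - 1/(x + 4) + 4/x: now ∫(4/x) dx + ∫(-1/(x + 4)) dx + ∫(-1/(x**2 + 4)) dx.
Step 2. Evaluate the standard form [assuming x > 0]: now 4*log(x) + ∫(-1/(x + 4)) dx + ∫(-1/(x**2 + 4)) dx.
Step 3. Evaluate the standard form [assuming x > -4]: now 4*log(x) - log(x + 4) + ∫(-1/(x**2 + 4)) dx.
Step 4. Evaluate the standard form: now 4*log(x) - log(x + 4) - atan(x/2)/2.
Answer: 4*log(x) - log(x + 4) - atan(x/2)/2.


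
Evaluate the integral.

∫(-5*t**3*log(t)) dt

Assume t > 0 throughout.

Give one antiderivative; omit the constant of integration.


Answer: -5*t**4*log(t)/4 + 5*t**4/16.


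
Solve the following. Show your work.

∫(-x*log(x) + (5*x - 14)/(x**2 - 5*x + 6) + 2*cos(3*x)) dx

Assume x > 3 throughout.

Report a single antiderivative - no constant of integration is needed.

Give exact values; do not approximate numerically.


Step 1. Rewrite: now ∫(-x*log(x)) dx + ∫((5*x - 14)/(x**2 - 5*x + 6)) dx + ∫(2*cos(3*x)) dx.
Step 2. Integrate ∫(-x*log(x)) dx by parts with u = log(x), dv = (-x) dx, so v = -x**2/2 [assuming x > 0]: now -x**2*log(x)/2 + ∫(x/2) dx + ∫((5*x - 14)/(x**2 - 5*x + 6)) dx + ∫(2*cos(3*x)) dx.
Step 3. Evaluate the standard form: now -x**2*log(x)/2 + x**2/4 + ∫((5*x - 14)/(x**2 - 5*x + 6)) dx + ∫(2*cos(3*x)) dx.
Step 4. Decompose ∫((5*x - 14)/(x**2 - 5*x + 6)) dx by partial fractions, (5*x - 14)/(x**2 - 5*x + 6) = 4/(x - 2) + 1/(x - 3): now -x**2*log(x)/2 + x**2/4 + ∫(1/(x - 3)) dx + ∫(4/(x - 2)) dx + ∫(2*cos(3*x)) dx.
Step 5. Evaluate the standard form [assuming x > 3]: now -x**2*log(x)/2 + x**2/4 + log(x - 3) + ∫(4/(x - 2)) dx + ∫(2*cos(3*x)) dx.
Step 6. Evaluate the standard form [assuming x > 2]: now -x**2*log(x)/2 + x**2/4 + log(x - 3) + 4*log(x - 2) + ∫(2*cos(3*x)) dx.
Step 7. Evaluate the standard form: now -x**2*log(x)/2 + x**2/4 + log(x - 3) + 4*log(x - 2) + 2*sin(3*x)/3.
Answer: -x**2*log(x)/2 + x**2/4 + log(x - 3) + 4*log(x - 2) + 2*sin(3*x)/3.


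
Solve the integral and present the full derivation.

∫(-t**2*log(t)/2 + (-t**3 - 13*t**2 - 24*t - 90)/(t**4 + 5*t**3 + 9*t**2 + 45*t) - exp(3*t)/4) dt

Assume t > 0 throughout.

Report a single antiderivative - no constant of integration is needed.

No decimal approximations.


Step 1. Rewrite: now ∫(-t**2*log(t)/2) dt + ∫((-t**3 - 13*t**2 - 24*t - 90)/(t**4 + 5*t**3 + 9*t**2 + 45*t)) dt + ∫(-exp(3*t)/4) dt.
Step 2. Evaluate the standard form: now -exp(3*t)/12 + ∫(-t**2*log(t)/2) dt + ∫((-t**3 - 13*t**2 - 24*t - 90)/(t**4 + 5*t**3 + 9*t**2 + 45*t)) dt.
Step 3. Decompose ∫((-t**3 - 13*t**2 - 24*t - 90)/(t**4 + 5*t**3 + 9*t**2 + 45*t)) dt by partial fractions, (-t**3 - 13*t**2 - 24*t - 90)/(t**4 + 5*t**3 + 9*t**2 + 45*t) = -3/(t**2 + 9) + 1/(t + 5) - 2/t: now -exp(3*t)/12 + ∫(-2/t) dt + ∫(-t**2*log(t)/2) dt + ∫(1/(t + 5)) dt + ∫(-3/(t**2 + 9)) dt.
Step 4. Evaluate the standard form [assuming t > -5]: now -exp(3*t)/12 + log(t + 5) + ∫(-2/t) dt + ∫(-t**2*log(t)/2) dt + ∫(-3/(t**2 + 9)) dt.
Step 5. Evaluate the standard form [assuming t > 0]: now -exp(3*t)/12 - 2*log(t) + log(t + 5) + ∫(-t**2*log(t)/2) dt + ∫(-3/(t**2 + 9)) dt.
Step 6. Evaluate the standard form: now -exp(3*t)/12 - 2*log(t) + log(t + 5) - atan(t/3) + ∫(-t**2*log(t)/2) dt.
Step 7. Integrate ∫(-t**2*log(t)/2) dt by parts with u = log(t), dv = (-t**2/2) dt, so v = -t**3/6 [assuming t > 0]: now -t**3*log(t)/6 - exp(3*t)/12 - 2*log(t) + log(t + 5) - atan(t/3) + ∫(t**2/6) dt.
Step 8. Evaluate the standard form: now -t**3*log(t)/6 + t**3/18 - exp(3*t)/12 - 2*log(t) + log(t + 5) - atan(t/3).
Answer: -t**3*log(t)/6 + t**3/18 - exp(3*t)/12 - 2*log(t) + log(t + 5) - atan(t/3).


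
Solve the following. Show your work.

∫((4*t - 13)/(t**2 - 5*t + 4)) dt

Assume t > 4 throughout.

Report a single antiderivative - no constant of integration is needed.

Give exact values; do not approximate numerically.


Step 1. Decompose ∫((4*t - 13)/(t**2 - 5*t + 4)) dt by partial fractions, (4*t - 13)/(t**2 - 5*t + 4) = 3/(t - 1) + 1/(t - 4): now ∫(1/(t - 4)) dt + ∫(3/(t - 1)) dt.
Step 2. Evaluate the standard form [assuming t > 1]: now 3*log(t - 1) + ∫(1/(t - 4)) dt.
Step 3. Evaluate the standard form [assuming t > 4]: now log(t - 4) + 3*log(t - 1).
Answer: log(t - 4) + 3*log(t - 1).


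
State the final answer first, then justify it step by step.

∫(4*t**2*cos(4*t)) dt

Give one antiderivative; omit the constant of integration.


The answer is t**2*sin(4*t) + t*cos(4*t)/2 - sin(4*t)/8.
Step 1. Integrate ∫(4*t**2*cos(4*t)) dt by parts with u = t**2, dv = (4*cos(4*t)) dt, so v = sin(4*t): now t**2*sin(4*t) + ∫(-2*t*sin(4*t)) dt.
Step 2. Integrate ∫(-2*t*sin(4*t)) dt by parts with u = t, dv = (-2*sin(4*t)) dt, so v = cos(4*t)/2: now t**2*sin(4*t) + t*cos(4*t)/2 + ∫(-cos(4*t)/2) dt.
Step 3. Evaluate the standard form: now t**2*sin(4*t) + t*cos(4*t)/2 - sin(4*t)/8.
Answer: t**2*sin(4*t) + t*cos(4*t)/2 - sin(4*t)/8.


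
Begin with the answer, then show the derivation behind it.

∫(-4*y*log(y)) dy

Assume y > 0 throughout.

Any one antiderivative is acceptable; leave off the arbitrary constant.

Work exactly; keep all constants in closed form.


The answer is -2*y**2*log(y) + y**2.
Step 1. Integrate ∫(-4*y*log(y)) dy by parts with u = log(y), dv = (-4*y) dy, so v = -2*y**2 [assuming y > 0]: now -2*y**2*log(y) + ∫(2*y) dy.
Step 2. Evaluate the standard form: now -2*y**2*log(y) + y**2.
Answer: -2*y**2*log(y) + y**2.


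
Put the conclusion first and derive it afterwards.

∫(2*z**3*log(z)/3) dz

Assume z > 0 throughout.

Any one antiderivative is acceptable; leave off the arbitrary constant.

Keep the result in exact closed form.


The answer is z**4*log(z)/6 - z**4/24.
Step 1. Integrate ∫(2*z**3*log(z)/3) dz by parts with u = log(z), dv = (2*z**3/3) dz, so v = z**4/6 [assuming z > 0]: now z**4*log(z)/6 + ∫(-z**3/6) dz.
Step 2. Evaluate the standard form: now z**4*log(z)/6 - z**4/24.
Answer: z**4*log(z)/6 - z**4/24.


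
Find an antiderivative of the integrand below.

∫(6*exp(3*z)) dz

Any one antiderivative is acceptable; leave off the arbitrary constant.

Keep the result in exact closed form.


Answer: 2*exp(3*z).


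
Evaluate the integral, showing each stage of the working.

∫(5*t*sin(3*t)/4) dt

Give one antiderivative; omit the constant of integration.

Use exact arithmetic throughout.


Step 1. Integrate ∫(5*t*sin(3*t)/4) dt by parts with u = t, dv = (5*sin(3*t)/4) dt, so v = -5*cos(3*t)/12: now -5*t*cos(3*t)/12 + ∫(5*cos(3*t)/12) dt.
Step 2. Evaluate the standard form: now -5*t*cos(3*t)/12 + 5*sin(3*t)/36.
Answer: -5*t*cos(3*t)/12 + 5*sin(3*t)/36.


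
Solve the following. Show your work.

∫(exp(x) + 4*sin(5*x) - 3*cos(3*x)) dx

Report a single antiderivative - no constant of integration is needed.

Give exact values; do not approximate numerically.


Step 1. Rewrite: now ∫(exp(x)) dx + ∫(4*sin(5*x)) dx + ∫(-3*cos(3*x)) dx.
Step 2. Evaluate the standard form: now -sin(3*x) + ∫(exp(x)) dx + ∫(4*sin(5*x)) dx.
Step 3. Evaluate the standard form: now -sin(3*x) - 4*cos(5*x)/5 + ∫(exp(x)) dx.
Step 4. Evaluate the standard form: now exp(x) - sin(3*x) - 4*cos(5*x)/5.
Answer: exp(x) - sin(3*x) - 4*cos(5*x)/5.


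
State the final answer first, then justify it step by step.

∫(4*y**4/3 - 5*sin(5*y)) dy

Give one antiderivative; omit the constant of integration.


The answer is 4*y**5/15 + cos(5*y).
Step 1. Rewrite: now ∫(4*y**4/3) dy + ∫(-5*sin(5*y)) dy.
Step 2. Evaluate the standard form: now cos(5*y) + ∫(4*y**4/3) dy.
Step 3. Evaluate the standard form: now 4*y**5/15 + cos(5*y).
Answer: 4*y**5/15 + cos(5*y).


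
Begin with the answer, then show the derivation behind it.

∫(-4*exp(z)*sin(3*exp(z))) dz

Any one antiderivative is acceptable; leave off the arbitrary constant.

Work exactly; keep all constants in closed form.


The answer is 4*cos(3*exp(z))/3.
Step 1. Substitute u = exp(z), turning ∫(-4*exp(z)*sin(3*exp(z))) dz into ∫(-4*sin(3*u)) du: now ∫(-4*sin(3*u)) du.
Step 2. Evaluate the standard form: now 4*cos(3*u)/3.
Step 3. Substitute back u = exp(z): now 4*cos(3*exp(z))/3.
Answer: 4*cos(3*exp(z))/3.


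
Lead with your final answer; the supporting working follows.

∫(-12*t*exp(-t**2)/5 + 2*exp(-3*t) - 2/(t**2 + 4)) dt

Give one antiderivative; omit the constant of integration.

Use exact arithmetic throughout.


The answer is -atan(t/2) + 6*exp(-t**2)/5 - 2*exp(-3*t)/3.
Step 1. Rewrite: now ∫(-12*t*exp(-t**2)/5) dt + ∫(-2/(t**2 + 4)) dt + ∫(2*exp(-3*t)) dt.
Step 2. Substitute u = t**2, turning ∫(-12*t*exp(-t**2)/5) dt into ∫(-6*exp(-u)/5) du: now ∫(-2/(t**2 + 4)) dt + ∫(2*exp(-3*t)) dt + ∫(-6*exp(-u)/5) du.
Step 3. Evaluate the standard form: now ∫(-2/(t**2 + 4)) dt + ∫(2*exp(-3*t)) dt + 6*exp(-u)/5.
Step 4. Substitute back u = t**2: now ∫(-2/(t**2 + 4)) dt + ∫(2*exp(-3*t)) dt + 6*exp(-t**2)/5.
Step 5. Evaluate the standard form: now ∫(-2/(t**2 + 4)) dt + 6*exp(-t**2)/5 - 2*exp(-3*t)/3.
Step 6. Evaluate the standard form: now -atan(t/2) + 6*exp(-t**2)/5 - 2*exp(-3*t)/3.
Answer: -atan(t/2) + 6*exp(-t**2)/5 - 2*exp(-3*t)/3.


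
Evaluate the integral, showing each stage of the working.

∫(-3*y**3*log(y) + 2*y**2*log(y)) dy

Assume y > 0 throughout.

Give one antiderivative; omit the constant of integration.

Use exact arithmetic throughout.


Step 1. Rewrite: now ∫(2*y**2*log(y)) dy + ∫(-3*y**3*log(y)) dy.
Step 2. Integrate ∫(-3*y**3*log(y)) dy by parts with u = log(y), dv = (-3*y**3) dy, so v = -3*y**4/4 [assuming y > 0]: now -3*y**4*log(y)/4 + ∫(3*y**3/4) dy + ∫(2*y**2*log(y)) dy.
Step 3. Evaluate the standard form: now -3*y**4*log(y)/4 + 3*y**4/16 + ∫(2*y**2*log(y)) dy.
Step 4. Integrate ∫(2*y**2*log(y)) dy by parts with u = log(y), dv = (2*y**2) dy, so v = 2*y**3/3 [assuming y > 0]: now -3*y**4*log(y)/4 + 3*y**4/16 + 2*y**3*log(y)/3 + ∫(-2*y**2/3) dy.
Step 5. Evaluate the standard form: now -3*y**4*log(y)/4 + 3*y**4/16 + 2*y**3*log(y)/3 - 2*y**3/9.
Answer: -3*y**4*log(y)/4 + 3*y**4/16 + 2*y**3*log(y)/3 - 2*y**3/9.


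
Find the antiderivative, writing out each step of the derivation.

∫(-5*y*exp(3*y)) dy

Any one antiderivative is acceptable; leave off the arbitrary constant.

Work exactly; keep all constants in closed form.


Step 1. Integrate ∫(-5*y*exp(3*y)) dy by parts with u = y, dv = (-5*exp(3*y)) dy, so v = -5*exp(3*y)/3: now -5*y*exp(3*y)/3 + ∫(5*exp(3*y)/3) dy.
Step 2. Evaluate the standard form: now -5*y*exp(3*y)/3 + 5*exp(3*y)/9.
Answer: -5*y*exp(3*y)/3 + 5*exp(3*y)/9.


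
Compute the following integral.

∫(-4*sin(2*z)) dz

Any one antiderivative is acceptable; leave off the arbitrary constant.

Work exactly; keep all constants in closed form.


Answer: 2*cos(2*z).


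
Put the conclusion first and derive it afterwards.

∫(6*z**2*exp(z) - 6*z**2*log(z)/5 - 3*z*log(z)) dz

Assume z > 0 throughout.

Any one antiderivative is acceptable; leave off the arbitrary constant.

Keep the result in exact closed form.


The answer is -2*z**3*log(z)/5 + 2*z**3/15 + 6*z**2*exp(z) - 3*z**2*log(z)/2 + 3*z**2/4 - 12*z*exp(z) + 12*exp(z).
Step 1. Rewrite: now ∫(-3*z*log(z)) dz + ∫(6*z**2*exp(z)) dz + ∫(-6*z**2*log(z)/5) dz.
Step 2. Integrate ∫(6*z**2*exp(z)) dz by parts with u = z**2, dv = (6*exp(z)) dz, so v = 6*exp(z): now 6*z**2*exp(z) + ∫(-12*z*exp(z)) dz + ∫(-3*z*log(z)) dz + ∫(-6*z**2*log(z)/5) dz.
Step 3. Integrate ∫(-12*z*exp(z)) dz by parts with u = z, dv = (-12*exp(z)) dz, so v = -12*exp(z): now 6*z**2*exp(z) - 12*z*exp(z) + ∫(-3*z*log(z)) dz + ∫(-6*z**2*log(z)/5) dz + ∫(12*exp(z)) dz.
Step 4. Evaluate the standard form: now 6*z**2*exp(z) - 12*z*exp(z) + 12*exp(z) + ∫(-3*z*log(z)) dz + ∫(-6*z**2*log(z)/5) dz.
Step 5. Integrate ∫(-3*z*log(z)) dz by parts with u = log(z), dv = (-3*z) dz, so v = -3*z**2/2 [assuming z > 0]: now 6*z**2*exp(z) - 3*z**2*log(z)/2 - 12*z*exp(z) + 12*exp(z) + ∫(3*z/2) dz + ∫(-6*z**2*log(z)/5) dz.
Step 6. Evaluate the standard form: now 6*z**2*exp(z) - 3*z**2*log(z)/2 + 3*z**2/4 - 12*z*exp(z) + 12*exp(z) + ∫(-6*z**2*log(z)/5) dz.
Step 7. Integrate ∫(-6*z**2*log(z)/5) dz by parts with u = log(z), dv = (-6*z**2/5) dz, so v = -2*z**3/5 [assuming z > 0]: now -2*z**3*log(z)/5 + 6*z**2*exp(z) - 3*z**2*log(z)/2 + 3*z**2/4 - 12*z*exp(z) + 12*exp(z) + ∫(2*z**2/5) dz.
Step 8. Evaluate the standard form: now -2*z**3*log(z)/5 + 2*z**3/15 + 6*z**2*exp(z) - 3*z**2*log(z)/2 + 3*z**2/4 - 12*z*exp(z) + 12*exp(z).
Answer: -2*z**3*log(z)/5 + 2*z**3/15 + 6*z**2*exp(z) - 3*z**2*log(z)/2 + 3*z**2/4 - 12*z*exp(z) + 12*exp(z).


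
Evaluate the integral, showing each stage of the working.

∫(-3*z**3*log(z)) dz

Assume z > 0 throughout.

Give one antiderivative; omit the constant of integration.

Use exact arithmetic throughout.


Step 1. Integrate ∫(-3*z**3*log(z)) dz by parts with u = log(z), dv = (-3*z**3) dz, so v = -3*z**4/4 [assuming z > 0]: now -3*z**4*log(z)/4 + ∫(3*z**3/4) dz.
Step 2. Evaluate the standard form: now -3*z**4*log(z)/4 + 3*z**4/16.
Answer: -3*z**4*log(z)/4 + 3*z**4/16.


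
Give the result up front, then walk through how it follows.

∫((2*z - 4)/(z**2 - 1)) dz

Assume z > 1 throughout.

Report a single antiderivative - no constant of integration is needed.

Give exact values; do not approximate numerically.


The answer is -log(z - 1) + 3*log(z + 1).
Step 1. Decompose ∫((2*z - 4)/(z**2 - 1)) dz by partial fractions, (2*z - 4)/(z**2 - 1) = 3/(z + 1) - 1/(z - 1): now ∫(-1/(z - 1)) dz + ∫(3/(z + 1)) dz.
Step 2. Evaluate the standard form [assuming z > -1]: now 3*log(z + 1) + ∫(-1/(z - 1)) dz.
Step 3. Evaluate the standard form [assuming z > 1]: now -log(z - 1) + 3*log(z + 1).
Answer: -log(z - 1) + 3*log(z + 1).


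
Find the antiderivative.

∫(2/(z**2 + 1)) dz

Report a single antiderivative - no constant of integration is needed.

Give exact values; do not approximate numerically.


Answer: 2*atan(z).


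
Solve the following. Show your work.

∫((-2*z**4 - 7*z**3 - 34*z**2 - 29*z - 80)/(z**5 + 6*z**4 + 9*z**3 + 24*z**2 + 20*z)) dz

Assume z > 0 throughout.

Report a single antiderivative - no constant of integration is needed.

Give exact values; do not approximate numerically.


Step 1. Decompose ∫((-2*z**4 - 7*z**3 - 34*z**2 - 29*z - 80)/(z**5 + 6*z**4 + 9*z**3 + 24*z**2 + 20*z)) dz by partial fractions, (-2*z**4 - 7*z**3 - 34*z**2 - 29*z - 80)/(z**5 + 6*z**4 + 9*z**3 + 24*z**2 + 20*z) = -1/(z**2 + 4) - 2/(z + 5) + 4/(z + 1) - 4/z: now ∫(-4/z) dz + ∫(4/(z + 1)) dz + ∫(-2/(z + 5)) dz + ∫(-1/(z**2 + 4)) dz.
Step 2. Evaluate the standard form [assuming z > -1]: now 4*log(z + 1) + ∫(-4/z) dz + ∫(-2/(z + 5)) dz + ∫(-1/(z**2 + 4)) dz.
Step 3. Evaluate the standard form [assuming z > 0]: now -4*log(z) + 4*log(z + 1) + ∫(-2/(z + 5)) dz + ∫(-1/(z**2 + 4)) dz.
Step 4. Evaluate the standard form [assuming z > -5]: now -4*log(z) + 4*log(z + 1) - 2*log(z + 5) + ∫(-1/(z**2 + 4)) dz.
Step 5. Evaluate the standard form: now -4*log(z) + 4*log(z + 1) - 2*log(z + 5) - atan(z/2)/2.
Answer: -4*log(z) + 4*log(z + 1) - 2*log(z + 5) - atan(z/2)/2.


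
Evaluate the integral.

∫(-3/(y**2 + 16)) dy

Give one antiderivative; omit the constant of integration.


Answer: -3*atan(y/4)/4.


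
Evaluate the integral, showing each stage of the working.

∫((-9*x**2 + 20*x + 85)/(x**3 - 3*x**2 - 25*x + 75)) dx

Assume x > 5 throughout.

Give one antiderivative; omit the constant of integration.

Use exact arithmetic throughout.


Step 1. Decompose ∫((-9*x**2 + 20*x + 85)/(x**3 - 3*x**2 - 25*x + 75)) dx by partial fractions, (-9*x**2 + 20*x + 85)/(x**3 - 3*x**2 - 25*x + 75) = -3/(x + 5) - 4/(x - 3) - 2/(x - 5): now ∫(-2/(x - 5)) dx + ∫(-4/(x - 3)) dx + ∫(-3/(x + 5)) dx.
Step 2. Evaluate the standard form [assuming x > 5]: now -2*log(x - 5) + ∫(-4/(x - 3)) dx + ∫(-3/(x + 5)) dx.
Step 3. Evaluate the standard form [assuming x > -5]: now -2*log(x - 5) - 3*log(x + 5) + ∫(-4/(x - 3)) dx.
Step 4. Evaluate the standard form [assuming x > 3]: now -2*log(x - 5) - 4*log(x - 3) - 3*log(x + 5).
Answer: -2*log(x - 5) - 4*log(x - 3) - 3*log(x + 5).


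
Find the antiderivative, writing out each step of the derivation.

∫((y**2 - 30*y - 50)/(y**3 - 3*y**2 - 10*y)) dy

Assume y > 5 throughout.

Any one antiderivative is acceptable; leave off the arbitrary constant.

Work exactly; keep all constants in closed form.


Step 1. Decompose ∫((y**2 - 30*y - 50)/(y**3 - 3*y**2 - 10*y)) dy by partial fractions, (y**2 - 30*y - 50)/(y**3 - 3*y**2 - 10*y) = 1/(y + 2) - 5/(y - 5) + 5/y: now ∫(5/y) dy + ∫(-5/(y - 5)) dy + ∫(1/(y + 2)) dy.
Step 2. Evaluate the standard form [assuming y > -2]: now log(y + 2) + ∫(5/y) dy + ∫(-5/(y - 5)) dy.
Step 3. Evaluate the standard form [assuming y > 5]: now -5*log(y - 5) + log(y + 2) + ∫(5/y) dy.
Step 4. Evaluate the standard form [assuming y > 0]: now 5*log(y) - 5*log(y - 5) + log(y + 2).
Answer: 5*log(y) - 5*log(y - 5) + log(y + 2).


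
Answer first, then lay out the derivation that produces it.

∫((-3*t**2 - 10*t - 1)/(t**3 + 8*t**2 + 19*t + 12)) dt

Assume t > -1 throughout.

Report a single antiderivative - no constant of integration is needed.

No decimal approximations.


The answer is log(t + 1) - log(t + 3) - 3*log(t + 4).
Step 1. Decompose ∫((-3*t**2 - 10*t - 1)/(t**3 + 8*t**2 + 19*t + 12)) dt by partial fractions, (-3*t**2 - 10*t - 1)/(t**3 + 8*t**2 + 19*t + 12) = -3/(t + 4) - 1/(t + 3) + 1/(t + 1): now ∫(1/(t + 1)) dt + ∫(-1/(t + 3)) dt + ∫(-3/(t + 4)) dt.
Step 2. Evaluate the standard form [assuming t > -4]: now -3*log(t + 4) + ∫(1/(t + 1)) dt + ∫(-1/(t + 3)) dt.
Step 3. Evaluate the standard form [assuming t > -3]: now -log(t + 3) - 3*log(t + 4) + ∫(1/(t + 1)) dt.
Step 4. Evaluate the standard form [assuming t > -1]: now log(t + 1) - log(t + 3) - 3*log(t + 4).
Answer: log(t + 1) - log(t + 3) - 3*log(t + 4).


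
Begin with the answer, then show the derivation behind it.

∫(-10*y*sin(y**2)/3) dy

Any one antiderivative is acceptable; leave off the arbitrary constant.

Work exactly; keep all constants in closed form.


The answer is 5*cos(y**2)/3.
Step 1. Substitute u = y**2, turning ∫(-10*y*sin(y**2)/3) dy into ∫(-5*sin(u)/3) du: now ∫(-5*sin(u)/3) du.
Step 2. Evaluate the standard form: now 5*cos(u)/3.
Step 3. Substitute back u = y**2: now 5*cos(y**2)/3.
Answer: 5*cos(y**2)/3.


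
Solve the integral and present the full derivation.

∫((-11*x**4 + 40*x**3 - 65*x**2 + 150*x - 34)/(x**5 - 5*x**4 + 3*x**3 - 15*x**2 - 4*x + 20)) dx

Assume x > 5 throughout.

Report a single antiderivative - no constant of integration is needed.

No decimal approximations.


Step 1. Decompose ∫((-11*x**4 + 40*x**3 - 65*x**2 + 150*x - 34)/(x**5 - 5*x**4 + 3*x**3 - 15*x**2 - 4*x + 20)) dx by partial fractions, (-11*x**4 + 40*x**3 - 65*x**2 + 150*x - 34)/(x**5 - 5*x**4 + 3*x**3 - 15*x**2 - 4*x + 20) = 2/(x**2 + 4) - 5/(x + 1) - 2/(x - 1) - 4/(x - 5): now ∫(-4/(x - 5)) dx + ∫(-2/(x - 1)) dx + ∫(-5/(x + 1)) dx + ∫(2/(x**2 + 4)) dx.
Step 2. Evaluate the standard form [assuming x > 5]: now -4*log(x - 5) + ∫(-2/(x - 1)) dx + ∫(-5/(x + 1)) dx + ∫(2/(x**2 + 4)) dx.
Step 3. Evaluate the standard form [assuming x > 1]: now -4*log(x - 5) - 2*log(x - 1) + ∫(-5/(x + 1)) dx + ∫(2/(x**2 + 4)) dx.
Step 4. Evaluate the standard form [assuming x > -1]: now -4*log(x - 5) - 2*log(x - 1) - 5*log(x + 1) + ∫(2/(x**2 + 4)) dx.
Step 5. Evaluate the standard form: now -4*log(x - 5) - 2*log(x - 1) - 5*log(x + 1) + atan(x/2).
Answer: -4*log(x - 5) - 2*log(x - 1) - 5*log(x + 1) + atan(x/2).


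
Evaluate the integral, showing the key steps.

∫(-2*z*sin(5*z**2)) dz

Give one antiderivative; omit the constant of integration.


Step 1. Substitute u = z**2, turning ∫(-2*z*sin(5*z**2)) dz into ∫(-sin(5*u)) du: now ∫(-sin(5*u)) du.
Step 2. Evaluate the standard form: now cos(5*u)/5.
Step 3. Substitute back u = z**2: now cos(5*z**2)/5.
Answer: cos(5*z**2)/5.


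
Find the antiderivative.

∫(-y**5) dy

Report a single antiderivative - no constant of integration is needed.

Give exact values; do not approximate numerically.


Answer: -y**6/6.


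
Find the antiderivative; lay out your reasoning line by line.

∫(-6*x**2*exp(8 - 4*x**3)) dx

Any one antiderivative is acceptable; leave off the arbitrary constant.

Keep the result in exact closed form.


Step 1. Substitute u = x**3 - 2, turning ∫(-6*x**2*exp(8 - 4*x**3)) dx into ∫(-2*exp(-4*u)) du: now ∫(-2*exp(-4*u)) du.
Step 2. Evaluate the standard form: now exp(-4*u)/2.
Step 3. Substitute back u = x**3 - 2: now exp(8 - 4*x**3)/2.
Answer: exp(8 - 4*x**3)/2.


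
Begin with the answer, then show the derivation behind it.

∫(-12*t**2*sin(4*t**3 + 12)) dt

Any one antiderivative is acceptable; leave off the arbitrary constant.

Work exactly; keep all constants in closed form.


The answer is cos(4*t**3 + 12).
Step 1. Substitute u = t**3 + 3, turning ∫(-12*t**2*sin(4*t**3 + 12)) dt into ∫(-4*sin(4*u)) du: now ∫(-4*sin(4*u)) du.
Step 2. Evaluate the standard form: now cos(4*u).
Step 3. Substitute back u = t**3 + 3: now cos(4*t**3 + 12).
Answer: cos(4*t**3 + 12).


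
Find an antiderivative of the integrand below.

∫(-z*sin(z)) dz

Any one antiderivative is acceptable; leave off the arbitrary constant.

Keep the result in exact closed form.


Answer: z*cos(z) - sin(z).


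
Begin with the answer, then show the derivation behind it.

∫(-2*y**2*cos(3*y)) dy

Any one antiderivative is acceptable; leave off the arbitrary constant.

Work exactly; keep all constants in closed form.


The answer is -2*y**2*sin(3*y)/3 - 4*y*cos(3*y)/9 + 4*sin(3*y)/27.
Step 1. Integrate ∫(-2*y**2*cos(3*y)) dy by parts with u = y**2, dv = (-2*cos(3*y)) dy, so v = -2*sin(3*y)/3: now -2*y**2*sin(3*y)/3 + ∫(4*y*sin(3*y)/3) dy.
Step 2. Integrate ∫(4*y*sin(3*y)/3) dy by parts with u = y, dv = (4*sin(3*y)/3) dy, so v = -4*cos(3*y)/9: now -2*y**2*sin(3*y)/3 - 4*y*cos(3*y)/9 + ∫(4*cos(3*y)/9) dy.
Step 3. Evaluate the standard form: now -2*y**2*sin(3*y)/3 - 4*y*cos(3*y)/9 + 4*sin(3*y)/27.
Answer: -2*y**2*sin(3*y)/3 - 4*y*cos(3*y)/9 + 4*sin(3*y)/27.


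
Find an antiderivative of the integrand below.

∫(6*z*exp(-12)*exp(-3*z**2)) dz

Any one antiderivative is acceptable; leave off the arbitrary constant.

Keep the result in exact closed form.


Answer: -exp(-3*z**2 - 12).


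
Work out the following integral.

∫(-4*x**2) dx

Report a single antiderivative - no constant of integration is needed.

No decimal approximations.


Answer: -4*x**3/3.


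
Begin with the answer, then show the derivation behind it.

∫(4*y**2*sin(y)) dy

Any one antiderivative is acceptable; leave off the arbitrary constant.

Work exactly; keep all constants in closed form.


The answer is -4*y**2*cos(y) + 8*y*sin(y) + 8*cos(y).
Step 1. Integrate ∫(4*y**2*sin(y)) dy by parts with u = y**2, dv = (4*sin(y)) dy, so v = -4*cos(y): now -4*y**2*cos(y) + ∫(8*y*cos(y)) dy.
Step 2. Integrate ∫(8*y*cos(y)) dy by parts with u = y, dv = (8*cos(y)) dy, so v = 8*sin(y): now -4*y**2*cos(y) + 8*y*sin(y) + ∫(-8*sin(y)) dy.
Step 3. Evaluate the standard form: now -4*y**2*cos(y) + 8*y*sin(y) + 8*cos(y).
Answer: -4*y**2*cos(y) + 8*y*sin(y) + 8*cos(y).


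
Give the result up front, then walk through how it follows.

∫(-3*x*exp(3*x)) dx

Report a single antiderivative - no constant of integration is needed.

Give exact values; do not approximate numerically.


The answer is -x*exp(3*x) + exp(3*x)/3.
Step 1. Integrate ∫(-3*x*exp(3*x)) dx by parts with u = x, dv = (-3*exp(3*x)) dx, so v = -exp(3*x): now -x*exp(3*x) + ∫(exp(3*x)) dx.
Step 2. Evaluate the standard form: now -x*exp(3*x) + exp(3*x)/3.
Answer: -x*exp(3*x) + exp(3*x)/3.


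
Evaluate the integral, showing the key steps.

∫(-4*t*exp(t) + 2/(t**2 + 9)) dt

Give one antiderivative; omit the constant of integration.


Step 1. Rewrite: now ∫(-4*t*exp(t)) dt + ∫(2/(t**2 + 9)) dt.
Step 2. Evaluate the standard form: now 2*atan(t/3)/3 + ∫(-4*t*exp(t)) dt.
Step 3. Integrate ∫(-4*t*exp(t)) dt by parts with u = t, dv = (-4*exp(t)) dt, so v = -4*exp(t): now -4*t*exp(t) + 2*atan(t/3)/3 + ∫(4*exp(t)) dt.
Step 4. Evaluate the standard form: now -4*t*exp(t) + 4*exp(t) + 2*atan(t/3)/3.
Answer: -4*t*exp(t) + 4*exp(t) + 2*atan(t/3)/3.


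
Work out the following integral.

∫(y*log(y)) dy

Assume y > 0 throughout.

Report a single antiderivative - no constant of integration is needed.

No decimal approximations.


Answer: y**2*log(y)/2 - y**2/4.


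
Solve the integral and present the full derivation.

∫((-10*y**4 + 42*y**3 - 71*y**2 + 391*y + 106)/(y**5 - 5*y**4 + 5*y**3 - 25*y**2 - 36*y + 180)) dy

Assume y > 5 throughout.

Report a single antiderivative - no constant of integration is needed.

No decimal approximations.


Step 1. Decompose ∫((-10*y**4 + 42*y**3 - 71*y**2 + 391*y + 106)/(y**5 - 5*y**4 + 5*y**3 - 25*y**2 - 36*y + 180)) dy by partial fractions, (-10*y**4 + 42*y**3 - 71*y**2 + 391*y + 106)/(y**5 - 5*y**4 + 5*y**3 - 25*y**2 - 36*y + 180) = -1/(y**2 + 9) - 4/(y + 2) - 5/(y - 2) - 1/(y - 5): now ∫(-1/(y - 5)) dy + ∫(-5/(y - 2)) dy + ∫(-4/(y + 2)) dy + ∫(-1/(y**2 + 9)) dy.
Step 2. Evaluate the standard form [assuming y > 2]: now -5*log(y - 2) + ∫(-1/(y - 5)) dy + ∫(-4/(y + 2)) dy + ∫(-1/(y**2 + 9)) dy.
Step 3. Evaluate the standard form [assuming y > -2]: now -5*log(y - 2) - 4*log(y + 2) + ∫(-1/(y - 5)) dy + ∫(-1/(y**2 + 9)) dy.
Step 4. Evaluate the standard form [assuming y > 5]: now -log(y - 5) - 5*log(y - 2) - 4*log(y + 2) + ∫(-1/(y**2 + 9)) dy.
Step 5. Evaluate the standard form: now -log(y - 5) - 5*log(y - 2) - 4*log(y + 2) - atan(y/3)/3.
Answer: -log(y - 5) - 5*log(y - 2) - 4*log(y + 2) - atan(y/3)/3.


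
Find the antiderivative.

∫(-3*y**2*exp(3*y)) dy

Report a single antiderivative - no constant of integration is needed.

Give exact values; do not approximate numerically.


Answer: -y**2*exp(3*y) + 2*y*exp(3*y)/3 - 2*exp(3*y)/9.


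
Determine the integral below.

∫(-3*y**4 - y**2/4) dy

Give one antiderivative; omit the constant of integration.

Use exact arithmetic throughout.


Answer: -3*y**5/5 - y**3/12.


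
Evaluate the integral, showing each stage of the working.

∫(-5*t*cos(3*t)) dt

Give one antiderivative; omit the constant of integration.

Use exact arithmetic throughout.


Step 1. Integrate ∫(-5*t*cos(3*t)) dt by parts with u = t, dv = (-5*cos(3*t)) dt, so v = -5*sin(3*t)/3: now -5*t*sin(3*t)/3 + ∫(5*sin(3*t)/3) dt.
Step 2. Evaluate the standard form: now -5*t*sin(3*t)/3 - 5*cos(3*t)/9.
Answer: -5*t*sin(3*t)/3 - 5*cos(3*t)/9.


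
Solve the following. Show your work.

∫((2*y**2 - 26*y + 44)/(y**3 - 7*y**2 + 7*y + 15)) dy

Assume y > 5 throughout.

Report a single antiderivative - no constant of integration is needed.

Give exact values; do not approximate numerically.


Step 1. Decompose ∫((2*y**2 - 26*y + 44)/(y**3 - 7*y**2 + 7*y + 15)) dy by partial fractions, (2*y**2 - 26*y + 44)/(y**3 - 7*y**2 + 7*y + 15) = 3/(y + 1) + 2/(y - 3) - 3/(y - 5): now ∫(-3/(y - 5)) dy + ∫(2/(y - 3)) dy + ∫(3/(y + 1)) dy.
Step 2. Evaluate the standard form [assuming y > 3]: now 2*log(y - 3) + ∫(-3/(y - 5)) dy + ∫(3/(y + 1)) dy.
Step 3. Evaluate the standard form [assuming y > 5]: now -3*log(y - 5) + 2*log(y - 3) + ∫(3/(y + 1)) dy.
Step 4. Evaluate the standard form [assuming y > -1]: now -3*log(y - 5) + 2*log(y - 3) + 3*log(y + 1).
Answer: -3*log(y - 5) + 2*log(y - 3) + 3*log(y + 1).


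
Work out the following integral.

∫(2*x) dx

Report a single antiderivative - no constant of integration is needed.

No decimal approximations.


Answer: x**2.


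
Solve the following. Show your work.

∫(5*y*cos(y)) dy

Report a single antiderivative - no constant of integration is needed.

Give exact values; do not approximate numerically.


Step 1. Integrate ∫(5*y*cos(y)) dy by parts with u = y, dv = (5*cos(y)) dy, so v = 5*sin(y): now 5*y*sin(y) + ∫(-5*sin(y)) dy.
Step 2. Evaluate the standard form: now 5*y*sin(y) + 5*cos(y).
Answer: 5*y*sin(y) + 5*cos(y).


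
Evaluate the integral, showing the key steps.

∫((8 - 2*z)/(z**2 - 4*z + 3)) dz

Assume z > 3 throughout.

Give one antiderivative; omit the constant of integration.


Step 1. Decompose ∫((8 - 2*z)/(z**2 - 4*z + 3)) dz by partial fractions, (8 - 2*z)/(z**2 - 4*z + 3) = -3/(z - 1) + 1/(z - 3): now ∫(1/(z - 3)) dz + ∫(-3/(z - 1)) dz.
Step 2. Evaluate the standard form [assuming z > 3]: now log(z - 3) + ∫(-3/(z - 1)) dz.
Step 3. Evaluate the standard form [assuming z > 1]: now log(z - 3) - 3*log(z - 1).
Answer: log(z - 3) - 3*log(z - 1).


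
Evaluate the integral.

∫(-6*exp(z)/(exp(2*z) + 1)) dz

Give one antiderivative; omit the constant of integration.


Answer: -6*atan(exp(z)).


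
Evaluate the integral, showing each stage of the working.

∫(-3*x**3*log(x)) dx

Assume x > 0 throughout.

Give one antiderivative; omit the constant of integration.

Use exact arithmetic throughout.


Step 1. Integrate ∫(-3*x**3*log(x)) dx by parts with u = log(x), dv = (-3*x**3) dx, so v = -3*x**4/4 [assuming x > 0]: now -3*x**4*log(x)/4 + ∫(3*x**3/4) dx.
Step 2. Evaluate the standard form: now -3*x**4*log(x)/4 + 3*x**4/16.
Answer: -3*x**4*log(x)/4 + 3*x**4/16.


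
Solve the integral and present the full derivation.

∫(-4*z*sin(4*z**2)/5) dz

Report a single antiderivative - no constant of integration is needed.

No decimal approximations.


Step 1. Substitute u = z**2, turning ∫(-4*z*sin(4*z**2)/5) dz into ∫(-2*sin(4*u)/5) du: now ∫(-2*sin(4*u)/5) du.
Step 2. Evaluate the standard form: now cos(4*u)/10.
Step 3. Substitute back u = z**2: now cos(4*z**2)/10.
Answer: cos(4*z**2)/10.


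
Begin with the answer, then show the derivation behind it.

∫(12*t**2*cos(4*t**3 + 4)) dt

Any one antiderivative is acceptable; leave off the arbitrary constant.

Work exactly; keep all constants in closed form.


The answer is sin(4*t**3 + 4).
Step 1. Substitute u = t**3 + 1, turning ∫(12*t**2*cos(4*t**3 + 4)) dt into ∫(4*cos(4*u)) du: now ∫(4*cos(4*u)) du.
Step 2. Evaluate the standard form: now sin(4*u).
Step 3. Substitute back u = t**3 + 1: now sin(4*t**3 + 4).
Answer: sin(4*t**3 + 4).


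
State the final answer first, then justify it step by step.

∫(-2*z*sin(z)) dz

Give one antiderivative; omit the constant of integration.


The answer is 2*z*cos(z) - 2*sin(z).
Step 1. Integrate ∫(-2*z*sin(z)) dz by parts with u = z, dv = (-2*sin(z)) dz, so v = 2*cos(z): now 2*z*cos(z) + ∫(-2*cos(z)) dz.
Step 2. Evaluate the standard form: now 2*z*cos(z) - 2*sin(z).
Answer: 2*z*cos(z) - 2*sin(z).


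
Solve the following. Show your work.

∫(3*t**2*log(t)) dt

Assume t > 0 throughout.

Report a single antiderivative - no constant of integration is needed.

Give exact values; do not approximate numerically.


Step 1. Integrate ∫(3*t**2*log(t)) dt by parts with u = log(t), dv = (3*t**2) dt, so v = t**3 [assuming t > 0]: now t**3*log(t) + ∫(-t**2) dt.
Step 2. Evaluate the standard form: now t**3*log(t) - t**3/3.
Answer: t**3*log(t) - t**3/3.


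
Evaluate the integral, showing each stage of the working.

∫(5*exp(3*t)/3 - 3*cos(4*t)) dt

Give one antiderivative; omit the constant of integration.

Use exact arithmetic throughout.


Step 1. Rewrite: now ∫(5*exp(3*t)/3) dt + ∫(-3*cos(4*t)) dt.
Step 2. Evaluate the standard form: now -3*sin(4*t)/4 + ∫(5*exp(3*t)/3) dt.
Step 3. Evaluate the standard form: now 5*exp(3*t)/9 - 3*sin(4*t)/4.
Answer: 5*exp(3*t)/9 - 3*sin(4*t)/4.


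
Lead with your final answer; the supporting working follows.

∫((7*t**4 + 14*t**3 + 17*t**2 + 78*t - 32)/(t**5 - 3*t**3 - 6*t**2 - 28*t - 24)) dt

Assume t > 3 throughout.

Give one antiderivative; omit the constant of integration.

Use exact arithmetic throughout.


The answer is 5*log(t - 3) + 5*log(t + 1) - 3*log(t + 2) - atan(t/2).
Step 1. Decompose ∫((7*t**4 + 14*t**3 + 17*t**2 + 78*t - 32)/(t**5 - 3*t**3 - 6*t**2 - 28*t - 24)) dt by partial fractions, (7*t**4 + 14*t**3 + 17*t**2 + 78*t - 32)/(t**5 - 3*t**3 - 6*t**2 - 28*t - 24) = -2/(t**2 + 4) - 3/(t + 2) + 5/(t + 1) + 5/(t - 3): now ∫(5/(t - 3)) dt + ∫(5/(t + 1)) dt + ∫(-3/(t + 2)) dt + ∫(-2/(t**2 + 4)) dt.
Step 2. Evaluate the standard form [assuming t > -1]: now 5*log(t + 1) + ∫(5/(t - 3)) dt + ∫(-3/(t + 2)) dt + ∫(-2/(t**2 + 4)) dt.
Step 3. Evaluate the standard form [assuming t > 3]: now 5*log(t - 3) + 5*log(t + 1) + ∫(-3/(t + 2)) dt + ∫(-2/(t**2 + 4)) dt.
Step 4. Evaluate the standard form [assuming t > -2]: now 5*log(t - 3) + 5*log(t + 1) - 3*log(t + 2) + ∫(-2/(t**2 + 4)) dt.
Step 5. Evaluate the standard form: now 5*log(t - 3) + 5*log(t + 1) - 3*log(t + 2) - atan(t/2).
Answer: 5*log(t - 3) + 5*log(t + 1) - 3*log(t + 2) - atan(t/2).


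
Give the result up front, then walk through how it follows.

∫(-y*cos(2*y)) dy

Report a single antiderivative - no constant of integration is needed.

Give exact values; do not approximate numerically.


The answer is -y*sin(2*y)/2 - cos(2*y)/4.
Step 1. Integrate ∫(-y*cos(2*y)) dy by parts with u = y, dv = (-cos(2*y)) dy, so v = -sin(2*y)/2: now -y*sin(2*y)/2 + ∫(sin(2*y)/2) dy.
Step 2. Evaluate the standard form: now -y*sin(2*y)/2 - cos(2*y)/4.
Answer: -y*sin(2*y)/2 - cos(2*y)/4.


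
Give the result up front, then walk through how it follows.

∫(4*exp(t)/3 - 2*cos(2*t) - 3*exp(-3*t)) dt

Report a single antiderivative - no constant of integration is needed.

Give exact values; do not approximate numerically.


The answer is 4*exp(t)/3 - sin(2*t) + exp(-3*t).
Step 1. Rewrite: now ∫(-3*exp(-3*t)) dt + ∫(4*exp(t)/3) dt + ∫(-2*cos(2*t)) dt.
Step 2. Evaluate the standard form: now 4*exp(t)/3 + ∫(-3*exp(-3*t)) dt + ∫(-2*cos(2*t)) dt.
Step 3. Evaluate the standard form: now 4*exp(t)/3 + ∫(-2*cos(2*t)) dt + exp(-3*t).
Step 4. Evaluate the standard form: now 4*exp(t)/3 - sin(2*t) + exp(-3*t).
Answer: 4*exp(t)/3 - sin(2*t) + exp(-3*t).


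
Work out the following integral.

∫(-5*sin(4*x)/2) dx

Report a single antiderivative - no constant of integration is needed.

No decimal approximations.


Answer: 5*cos(4*x)/8.


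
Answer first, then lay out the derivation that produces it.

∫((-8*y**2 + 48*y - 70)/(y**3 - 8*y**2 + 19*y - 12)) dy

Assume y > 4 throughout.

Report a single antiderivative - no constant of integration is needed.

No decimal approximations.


The answer is -2*log(y - 4) - log(y - 3) - 5*log(y - 1).
Step 1. Decompose ∫((-8*y**2 + 48*y - 70)/(y**3 - 8*y**2 + 19*y - 12)) dy by partial fractions, (-8*y**2 + 48*y - 70)/(y**3 - 8*y**2 + 19*y - 12) = -5/(y - 1) - 1/(y - 3) - 2/(y - 4): now ∫(-2/(y - 4)) dy + ∫(-1/(y - 3)) dy + ∫(-5/(y - 1)) dy.
Step 2. Evaluate the standard form [assuming y > 1]: now -5*log(y - 1) + ∫(-2/(y - 4)) dy + ∫(-1/(y - 3)) dy.
Step 3. Evaluate the standard form [assuming y > 4]: now -2*log(y - 4) - 5*log(y - 1) + ∫(-1/(y - 3)) dy.
Step 4. Evaluate the standard form [assuming y > 3]: now -2*log(y - 4) - log(y - 3) - 5*log(y - 1).
Answer: -2*log(y - 4) - log(y - 3) - 5*log(y - 1).


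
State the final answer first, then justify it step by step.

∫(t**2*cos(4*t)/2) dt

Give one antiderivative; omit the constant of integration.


The answer is t**2*sin(4*t)/8 + t*cos(4*t)/16 - sin(4*t)/64.
Step 1. Integrate ∫(t**2*cos(4*t)/2) dt by parts with u = t**2, dv = (cos(4*t)/2) dt, so v = sin(4*t)/8: now t**2*sin(4*t)/8 + ∫(-t*sin(4*t)/4) dt.
Step 2. Integrate ∫(-t*sin(4*t)/4) dt by parts with u = t, dv = (-sin(4*t)/4) dt, so v = cos(4*t)/16: now t**2*sin(4*t)/8 + t*cos(4*t)/16 + ∫(-cos(4*t)/16) dt.
Step 3. Evaluate the standard form: now t**2*sin(4*t)/8 + t*cos(4*t)/16 - sin(4*t)/64.
Answer: t**2*sin(4*t)/8 + t*cos(4*t)/16 - sin(4*t)/64.


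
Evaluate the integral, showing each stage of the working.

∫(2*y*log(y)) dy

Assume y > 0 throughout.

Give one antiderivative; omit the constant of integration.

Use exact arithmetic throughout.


Step 1. Integrate ∫(2*y*log(y)) dy by parts with u = log(y), dv = (2*y) dy, so v = y**2 [assuming y > 0]: now y**2*log(y) + ∫(-y) dy.
Step 2. Evaluate the standard form: now y**2*log(y) - y**2/2.
Answer: y**2*log(y) - y**2/2.


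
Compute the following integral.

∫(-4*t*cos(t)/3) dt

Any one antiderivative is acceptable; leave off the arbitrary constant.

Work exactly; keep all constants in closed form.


Answer: -4*t*sin(t)/3 - 4*cos(t)/3.


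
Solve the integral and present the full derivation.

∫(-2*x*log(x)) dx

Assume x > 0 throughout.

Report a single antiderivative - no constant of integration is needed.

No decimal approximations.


Step 1. Integrate ∫(-2*x*log(x)) dx by parts with u = log(x), dv = (-2*x) dx, so v = -x**2 [assuming x > 0]: now -x**2*log(x) + ∫(x) dx.
Step 2. Evaluate the standard form: now -x**2*log(x) + x**2/2.
Answer: -x**2*log(x) + x**2/2.


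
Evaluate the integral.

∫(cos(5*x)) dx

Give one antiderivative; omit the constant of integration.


Answer: sin(5*x)/5.
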